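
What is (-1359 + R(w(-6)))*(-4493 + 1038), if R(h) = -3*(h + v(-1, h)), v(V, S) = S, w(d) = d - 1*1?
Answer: 4550235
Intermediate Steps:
w(d) = -1 + d (w(d) = d - 1 = -1 + d)
R(h) = -6*h (R(h) = -3*(h + h) = -6*h)
(-1359 + R(w(-6)))*(-4493 + 1038) = (-1359 - 6*(-1 - 6))*(-4493 + 1038) = (-1359 - 6*(-7))*(-3455) = (-1359 + 42)*(-3455) = -1317*(-3455) = 4550235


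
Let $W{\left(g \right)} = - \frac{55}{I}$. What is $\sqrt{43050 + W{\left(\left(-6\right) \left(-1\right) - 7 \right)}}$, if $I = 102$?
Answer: $\frac{\sqrt{447886590}}{102} \approx 207.48$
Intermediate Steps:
$W{\left(g \right)} = - \frac{55}{102}$
$\sqrt{43050 + W{\left(\left(-6\right) \left(-1\right) - 7 \right)}} = \sqrt{43050 - \frac{55}{102}} = \sqrt{\frac{4391045}{102}} = \frac{\sqrt{447886590}}{102}$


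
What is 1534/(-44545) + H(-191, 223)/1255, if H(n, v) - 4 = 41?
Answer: 269/189505 ≈ 0.0014195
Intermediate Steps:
H(n, v) = 45 (H(n, v) = 4 + 41 = 45)
1534/(-44545) + H(-191, 223)/1255 = 1534/(-44545) + 45/1255 = 1534*(-1/44545) + 45*(1/1255) = -26/755 + 9/251 = 269/189505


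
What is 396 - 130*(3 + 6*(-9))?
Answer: 7026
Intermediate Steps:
396 - 130*(3 + 6*(-9)) = 396 - 130*(3 - 54) = 396 - 130*(-51) = 396 + 6630 = 7026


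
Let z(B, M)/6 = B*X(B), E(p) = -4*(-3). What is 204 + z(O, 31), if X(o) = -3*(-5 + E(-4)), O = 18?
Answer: -2064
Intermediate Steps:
E(p) = 12
X(o) = -21 (X(o) = -3*(-5 + 12) = -3*7 = -21)
z(B, M) = -126*B (z(B, M) = 6*(B*(-21)) = 6*(-21*B) = -126*B)
204 + z(O, 31) = 204 - 126*18 = 204 - 2268 = -2064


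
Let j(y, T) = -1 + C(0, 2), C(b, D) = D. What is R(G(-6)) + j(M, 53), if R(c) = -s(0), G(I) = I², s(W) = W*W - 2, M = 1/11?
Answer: 3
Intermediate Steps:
M = 1/11 ≈ 0.090909
s(W) = -2 + W² (s(W) = W² - 2 = -2 + W²)
j(y, T) = 1 (j(y, T) = -1 + 2 = 1)
R(c) = 2 (R(c) = -(-2 + 0²) = -(-2 + 0) = -1*(-2) = 2)
R(G(-6)) + j(M, 53) = 2 + 1 = 3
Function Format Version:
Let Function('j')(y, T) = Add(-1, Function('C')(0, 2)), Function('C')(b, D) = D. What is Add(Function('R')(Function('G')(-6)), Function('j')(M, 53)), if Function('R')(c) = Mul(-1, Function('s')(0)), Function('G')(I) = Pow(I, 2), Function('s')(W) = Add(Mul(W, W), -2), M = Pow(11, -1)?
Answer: 3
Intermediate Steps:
M = Rational(1, 11) ≈ 0.090909
Function('s')(W) = Add(-2, Pow(W, 2)) (Function('s')(W) = Add(Pow(W, 2), -2) = Add(-2, Pow(W, 2)))
Function('j')(y, T) = 1 (Function('j')(y, T) = Add(-1, 2) = 1)
Function('R')(c) = 2 (Function('R')(c) = Mul(-1, Add(-2, Pow(0, 2))) = Mul(-1, Add(-2, 0)) = Mul(-1, -2) = 2)
Add(Function('R')(Function('G')(-6)), Function('j')(M, 53)) = Add(2, 1) = 3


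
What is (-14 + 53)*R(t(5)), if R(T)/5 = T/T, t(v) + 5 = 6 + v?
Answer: 195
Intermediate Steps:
t(v) = 1 + v (t(v) = -5 + (6 + v) = 1 + v)
R(T) = 5 (R(T) = 5*(T/T) = 5*1 = 5)
(-14 + 53)*R(t(5)) = (-14 + 53)*5 = 39*5 = 195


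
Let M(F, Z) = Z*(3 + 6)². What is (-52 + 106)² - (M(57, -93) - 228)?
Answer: 10677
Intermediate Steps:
M(F, Z) = 81*Z (M(F, Z) = Z*9² = Z*81 = 81*Z)
(-52 + 106)² - (M(57, -93) - 228) = (-52 + 106)² - (81*(-93) - 228) = 54² - (-7533 - 228) = 2916 - 1*(-7761) = 2916 + 7761 = 10677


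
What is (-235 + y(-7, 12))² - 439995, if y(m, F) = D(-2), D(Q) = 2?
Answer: -385706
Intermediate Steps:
y(m, F) = 2
(-235 + y(-7, 12))² - 439995 = (-235 + 2)² - 439995 = (-233)² - 439995 = 54289 - 439995 = -385706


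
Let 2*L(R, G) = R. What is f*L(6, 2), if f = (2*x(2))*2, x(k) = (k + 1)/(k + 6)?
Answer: 9/2 ≈ 4.5000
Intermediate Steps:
L(R, G) = R/2
x(k) = (1 + k)/(6 + k)
f = 3/2 (f = (2*((1 + 2)/(6 + 2)))*2 = (2*(3/8))*2 = (3/4)*2 = 3/2 ≈ 1.5000)
f*L(6, 2) = 3*((1/2)*6)/2 = (3/2)*3 = 9/2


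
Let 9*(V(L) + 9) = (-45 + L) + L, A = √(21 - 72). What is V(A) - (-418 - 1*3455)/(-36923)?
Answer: -520795/36923 + 2*I*√51/9 ≈ -14.105 + 1.587*I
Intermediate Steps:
A = I*√51 (A = √(-51) = I*√51 ≈ 7.1414*I)
V(L) = -14 + 2*L/9 (V(L) = -9 + ((-45 + L) + L)/9 = -9 + (-45 + 2*L)/9 = -9 + (-5 + 2*L/9) = -14 + 2*L/9)
V(A) - (-418 - 1*3455)/(-36923) = (-14 + 2*(I*√51)/9) - (-418 - 1*3455)/(-36923) = (-14 + 2*I*√51/9) - (-418 - 3455)*(-1)/36923 = (-14 + 2*I*√51/9) - (-3873)*(-1)/36923 = (-14 + 2*I*√51/9) - 1*3873/36923 = (-14 + 2*I*√51/9) - 3873/36923 = -520795/36923 + 2*I*√51/9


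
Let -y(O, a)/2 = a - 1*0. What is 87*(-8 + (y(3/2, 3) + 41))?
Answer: 2349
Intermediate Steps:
y(O, a) = -2*a (y(O, a) = -2*(a - 1*0) = -2*(a + 0) = -2*a)
87*(-8 + (y(3/2, 3) + 41)) = 87*(-8 + (-2*3 + 41)) = 87*(-8 + (-6 + 41)) = 87*(-8 + 35) = 87*27 = 2349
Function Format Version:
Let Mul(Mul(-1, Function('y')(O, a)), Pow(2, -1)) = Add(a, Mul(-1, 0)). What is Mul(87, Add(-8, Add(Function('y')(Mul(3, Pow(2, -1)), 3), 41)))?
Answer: 2349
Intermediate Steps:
Function('y')(O, a) = Mul(-2, a) (Function('y')(O, a) = Mul(-2, Add(a, Mul(-1, 0))) = Mul(-2, Add(a, 0)) = Mul(-2, a))
Mul(87, Add(-8, Add(Function('y')(Mul(3, Pow(2, -1)), 3), 41))) = Mul(87, Add(-8, Add(Mul(-2, 3), 41))) = Mul(87, Add(-8, Add(-6, 41))) = Mul(87, Add(-8, 35)) = Mul(87, 27) = 2349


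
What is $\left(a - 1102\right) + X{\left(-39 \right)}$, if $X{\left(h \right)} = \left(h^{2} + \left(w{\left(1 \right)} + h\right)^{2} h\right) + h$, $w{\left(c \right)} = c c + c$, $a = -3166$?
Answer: $-56177$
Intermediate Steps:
$w{\left(c \right)} = c + c^{2}$ ($w{\left(c \right)} = c^{2} + c = c + c^{2}$)
$X{\left(h \right)} = h + h^{2} + h \left(2 + h\right)^{2}$ ($X{\left(h \right)} = \left(h^{2} + \left(1 \left(1 + 1\right) + h\right)^{2} h\right) + h = \left(h^{2} + \left(1 \cdot 2 + h\right)^{2} h\right) + h = \left(h^{2} + \left(2 + h\right)^{2} h\right) + h = \left(h^{2} + h \left(2 + h\right)^{2}\right) + h = h + h^{2} + h \left(2 + h\right)^{2}$)
$\left(a - 1102\right) + X{\left(-39 \right)} = \left(-3166 - 1102\right) - 39 \left(1 - 39 + \left(2 - 39\right)^{2}\right) = -4268 - 39 \left(1 - 39 + \left(-37\right)^{2}\right) = -4268 - 39 \left(1 - 39 + 1369\right) = -4268 - 51909 = -56177$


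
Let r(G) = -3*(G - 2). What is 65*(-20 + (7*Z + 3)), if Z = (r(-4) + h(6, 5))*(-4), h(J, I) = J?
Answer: -44785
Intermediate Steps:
r(G) = 6 - 3*G (r(G) = -3*(-2 + G) = 6 - 3*G)
Z = -96 (Z = ((6 - 3*(-4)) + 6)*(-4) = ((6 + 12) + 6)*(-4) = (18 + 6)*(-4) = 24*(-4) = -96)
65*(-20 + (7*Z + 3)) = 65*(-20 + (7*(-96) + 3)) = 65*(-20 + (-672 + 3)) = 65*(-20 - 669) = 65*(-689) = -44785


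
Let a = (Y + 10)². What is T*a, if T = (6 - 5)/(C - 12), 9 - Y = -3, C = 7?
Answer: -484/5 ≈ -96.800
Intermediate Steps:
Y = 12 (Y = 9 - 1*(-3) = 9 + 3 = 12)
T = -⅕ (T = (6 - 5)/(7 - 12) = 1/(-5) = -⅕*1 = -⅕ ≈ -0.20000)
a = 484 (a = (12 + 10)² = 22² = 484)
T*a = -⅕*484 = -484/5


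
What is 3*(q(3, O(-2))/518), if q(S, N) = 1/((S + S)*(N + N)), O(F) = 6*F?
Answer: -1/24864 ≈ -4.0219e-5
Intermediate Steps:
q(S, N) = 1/(4*N*S) (q(S, N) = 1/((2*S)*(2*N)) = 1/(4*N*S))
3*(q(3, O(-2))/518) = 3*(((¼)/((6*(-2))*3))/518) = 3*(((¼)*(⅓)/(-12))*(1/518)) = 3*(((¼)*(-1/12)*(⅓))*(1/518)) = 3*(-1/144*1/518) = 3*(-1/74592) = -1/24864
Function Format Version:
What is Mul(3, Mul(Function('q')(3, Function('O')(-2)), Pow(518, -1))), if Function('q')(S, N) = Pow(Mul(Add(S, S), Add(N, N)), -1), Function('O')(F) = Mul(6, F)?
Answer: Rational(-1, 24864) ≈ -4.0219e-5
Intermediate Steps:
Function('q')(S, N) = Mul(Rational(1, 4), Pow(N, -1), Pow(S, -1)) (Function('q')(S, N) = Pow(Mul(Mul(2, S), Mul(2, N)), -1) = Pow(Mul(4, N, S), -1) = Mul(Rational(1, 4), Pow(N, -1), Pow(S, -1)))
Mul(3, Mul(Function('q')(3, Function('O')(-2)), Pow(518, -1))) = Mul(3, Mul(Mul(Rational(1, 4), Pow(Mul(6, -2), -1), Pow(3, -1)), Pow(518, -1))) = Mul(3, Mul(Mul(Rational(1, 4), Pow(-12, -1), Rational(1, 3)), Rational(1, 518))) = Mul(3, Mul(Mul(Rational(1, 4), Rational(-1, 12), Rational(1, 3)), Rational(1, 518))) = Mul(3, Mul(Rational(-1, 144), Rational(1, 518))) = Mul(3, Rational(-1, 74592)) = Rational(-1, 24864)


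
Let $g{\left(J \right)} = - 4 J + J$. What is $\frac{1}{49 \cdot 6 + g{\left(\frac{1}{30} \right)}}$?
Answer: $\frac{10}{2939} \approx 0.0034025$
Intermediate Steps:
$g{\left(J \right)} = - 3 J$
$\frac{1}{49 \cdot 6 + g{\left(\frac{1}{30} \right)}} = \frac{1}{49 \cdot 6 - \frac{3}{30}} = \frac{1}{294 - \frac{1}{10}} = \frac{1}{\frac{2939}{10}} = \frac{10}{2939}$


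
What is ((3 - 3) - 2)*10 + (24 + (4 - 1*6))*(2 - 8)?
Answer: -152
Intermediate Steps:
((3 - 3) - 2)*10 + (24 + (4 - 1*6))*(2 - 8) = (0 - 2)*10 + (24 + (4 - 6))*(-6) = -2*10 + (24 - 2)*(-6) = -20 + 22*(-6) = -20 - 132 = -152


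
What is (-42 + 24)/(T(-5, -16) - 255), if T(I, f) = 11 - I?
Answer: 18/239 ≈ 0.075314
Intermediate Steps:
(-42 + 24)/(T(-5, -16) - 255) = (-42 + 24)/((11 - 1*(-5)) - 255) = -18/((11 + 5) - 255) = -18/(16 - 255) = -18/(-239) = -18*(-1/239) = 18/239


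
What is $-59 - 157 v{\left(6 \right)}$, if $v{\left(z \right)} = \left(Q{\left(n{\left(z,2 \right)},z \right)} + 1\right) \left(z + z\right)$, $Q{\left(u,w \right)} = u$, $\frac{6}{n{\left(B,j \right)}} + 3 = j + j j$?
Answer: $-5711$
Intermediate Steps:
$n{\left(B,j \right)} = \frac{6}{-3 + j + j^{2}}$ ($n{\left(B,j \right)} = \frac{6}{-3 + \left(j + j j\right)} = \frac{6}{-3 + \left(j + j^{2}\right)} = \frac{6}{-3 + j + j^{2}}$)
$v{\left(z \right)} = 6 z$ ($v{\left(z \right)} = \left(\frac{6}{-3 + 2 + 2^{2}} + 1\right) \left(z + z\right) = \left(\frac{6}{-3 + 2 + 4} + 1\right) 2 z = \left(\frac{6}{3} + 1\right) 2 z = \left(6 \cdot \frac{1}{3} + 1\right) 2 z = \left(2 + 1\right) 2 z = 3 \cdot 2 z = 6 z$)
$-59 - 157 v{\left(6 \right)} = -59 - 157 \cdot 6 \cdot 6 = -59 - 5652 = -5711$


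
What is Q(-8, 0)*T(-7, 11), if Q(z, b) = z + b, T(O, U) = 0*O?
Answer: 0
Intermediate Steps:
T(O, U) = 0
Q(z, b) = b + z
Q(-8, 0)*T(-7, 11) = (0 - 8)*0 = -8*0 = 0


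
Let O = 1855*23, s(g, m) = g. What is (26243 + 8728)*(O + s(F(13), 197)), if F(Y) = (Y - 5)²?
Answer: 1494275859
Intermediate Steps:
F(Y) = (-5 + Y)²
O = 42665
(26243 + 8728)*(O + s(F(13), 197)) = (26243 + 8728)*(42665 + (-5 + 13)²) = 34971*(42665 + 8²) = 34971*(42665 + 64) = 34971*42729 = 1494275859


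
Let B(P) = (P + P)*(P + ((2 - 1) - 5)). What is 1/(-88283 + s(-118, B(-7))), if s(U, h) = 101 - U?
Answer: -1/88064 ≈ -1.1355e-5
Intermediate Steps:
B(P) = 2*P*(-4 + P) (B(P) = (2*P)*(P + (1 - 5)) = (2*P)*(P - 4) = (2*P)*(-4 + P) = 2*P*(-4 + P))
1/(-88283 + s(-118, B(-7))) = 1/(-88283 + (101 - 1*(-118))) = 1/(-88283 + (101 + 118)) = 1/(-88283 + 219) = 1/(-88064) = -1/88064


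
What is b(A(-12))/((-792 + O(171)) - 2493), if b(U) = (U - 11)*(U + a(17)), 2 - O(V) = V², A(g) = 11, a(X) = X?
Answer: 0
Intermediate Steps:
O(V) = 2 - V²
b(U) = (-11 + U)*(17 + U) (b(U) = (U - 11)*(U + 17) = (-11 + U)*(17 + U))
b(A(-12))/((-792 + O(171)) - 2493) = (-187 + 11² + 6*11)/((-792 + (2 - 1*171²)) - 2493) = (-187 + 121 + 66)/((-792 + (2 - 1*29241)) - 2493) = 0/((-792 + (2 - 29241)) - 2493) = 0/((-792 - 29239) - 2493) = 0/(-30031 - 2493) = 0/(-32524) = 0*(-1/32524) = 0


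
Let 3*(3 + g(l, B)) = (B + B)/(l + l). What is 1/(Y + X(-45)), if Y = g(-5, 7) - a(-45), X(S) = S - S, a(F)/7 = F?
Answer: 15/4673 ≈ 0.0032099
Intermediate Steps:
a(F) = 7*F
g(l, B) = -3 + B/(3*l) (g(l, B) = -3 + ((B + B)/(l + l))/3 = -3 + ((2*B)/((2*l)))/3 = -3 + ((2*B)*(1/(2*l)))/3 = -3 + (B/l)/3 = -3 + B/(3*l))
X(S) = 0
Y = 4673/15 (Y = (-3 + (⅓)*7/(-5)) - 7*(-45) = (-3 + (⅓)*7*(-⅕)) - 1*(-315) = (-3 - 7/15) + 315 = -52/15 + 315 = 4673/15 ≈ 311.53)
1/(Y + X(-45)) = 1/(4673/15 + 0) = 1/(4673/15) = 15/4673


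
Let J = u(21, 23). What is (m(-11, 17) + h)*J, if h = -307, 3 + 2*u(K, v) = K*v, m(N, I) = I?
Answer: -69600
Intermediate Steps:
u(K, v) = -3/2 + K*v/2 (u(K, v) = -3/2 + (K*v)/2 = -3/2 + K*v/2)
J = 240 (J = -3/2 + (½)*21*23 = -3/2 + 483/2 = 240)
(m(-11, 17) + h)*J = (17 - 307)*240 = -290*240 = -69600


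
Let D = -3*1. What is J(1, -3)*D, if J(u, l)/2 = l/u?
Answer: 18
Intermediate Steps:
J(u, l) = 2*l/u (J(u, l) = 2*(l/u) = 2*l/u)
D = -3
J(1, -3)*D = (2*(-3)/1)*(-3) = (2*(-3)*1)*(-3) = -6*(-3) = 18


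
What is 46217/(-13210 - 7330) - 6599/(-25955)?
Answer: -42560751/21324628 ≈ -1.9958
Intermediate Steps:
46217/(-13210 - 7330) - 6599/(-25955) = 46217/(-20540) - 6599*(-1/25955) = 46217*(-1/20540) + 6599/25955 = -46217/20540 + 6599/25955 = -42560751/21324628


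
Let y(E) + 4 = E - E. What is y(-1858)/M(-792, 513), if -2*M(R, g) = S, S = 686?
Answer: 4/343 ≈ 0.011662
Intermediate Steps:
M(R, g) = -343 (M(R, g) = -1/2*686 = -343)
y(E) = -4 (y(E) = -4 + (E - E) = -4 + 0 = -4)
y(-1858)/M(-792, 513) = -4/(-343) = -4*(-1/343) = 4/343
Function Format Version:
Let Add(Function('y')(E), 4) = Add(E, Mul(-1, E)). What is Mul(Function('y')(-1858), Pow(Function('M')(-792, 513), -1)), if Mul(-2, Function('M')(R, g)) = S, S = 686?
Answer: Rational(4, 343) ≈ 0.011662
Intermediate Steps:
Function('M')(R, g) = -343 (Function('M')(R, g) = Mul(Rational(-1, 2), 686) = -343)
Function('y')(E) = -4 (Function('y')(E) = Add(-4, Add(E, Mul(-1, E))) = Add(-4, 0) = -4)
Mul(Function('y')(-1858), Pow(Function('M')(-792, 513), -1)) = Mul(-4, Pow(-343, -1)) = Mul(-4, Rational(-1, 343)) = Rational(4, 343)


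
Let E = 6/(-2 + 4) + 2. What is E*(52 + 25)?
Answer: 385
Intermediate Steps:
E = 5 (E = 6/2 + 2 = (½)*6 + 2 = 3 + 2 = 5)
E*(52 + 25) = 5*(52 + 25) = 5*77 = 385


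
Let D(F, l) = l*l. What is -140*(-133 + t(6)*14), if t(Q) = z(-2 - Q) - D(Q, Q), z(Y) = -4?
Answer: 97020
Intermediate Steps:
D(F, l) = l**2
t(Q) = -4 - Q**2
-140*(-133 + t(6)*14) = -140*(-133 + (-4 - 1*6**2)*14) = -140*(-133 + (-4 - 1*36)*14) = -140*(-133 + (-4 - 36)*14) = -140*(-133 - 40*14) = -140*(-133 - 560) = -140*(-693) = 97020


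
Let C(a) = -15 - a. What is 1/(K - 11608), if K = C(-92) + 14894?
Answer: 1/3363 ≈ 0.00029735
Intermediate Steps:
K = 14971 (K = (-15 - 1*(-92)) + 14894 = (-15 + 92) + 14894 = 77 + 14894 = 14971)
1/(K - 11608) = 1/(14971 - 11608) = 1/3363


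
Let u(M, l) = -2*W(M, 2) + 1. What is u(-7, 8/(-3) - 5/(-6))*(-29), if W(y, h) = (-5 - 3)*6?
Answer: -2813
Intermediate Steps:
W(y, h) = -48 (W(y, h) = -8*6 = -48)
u(M, l) = 97 (u(M, l) = -2*(-48) + 1 = 96 + 1 = 97)
u(-7, 8/(-3) - 5/(-6))*(-29) = 97*(-29) = -2813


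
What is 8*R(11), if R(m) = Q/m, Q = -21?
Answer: -168/11 ≈ -15.273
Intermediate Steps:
R(m) = -21/m
8*R(11) = 8*(-21/11) = -168/11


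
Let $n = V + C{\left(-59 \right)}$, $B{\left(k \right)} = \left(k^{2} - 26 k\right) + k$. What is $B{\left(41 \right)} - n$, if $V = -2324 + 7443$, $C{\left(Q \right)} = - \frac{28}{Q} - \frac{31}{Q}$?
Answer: $-4464$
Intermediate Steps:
$B{\left(k \right)} = k^{2} - 25 k$
$C{\left(Q \right)} = - \frac{59}{Q}$
$V = 5119$
$n = 5120$ ($n = 5119 - \frac{59}{-59} = 5119 - -1 = 5119 + 1 = 5120$)
$B{\left(41 \right)} - n = 41 \left(-25 + 41\right) - 5120 = 41 \cdot 16 - 5120 = 656 - 5120 = -4464$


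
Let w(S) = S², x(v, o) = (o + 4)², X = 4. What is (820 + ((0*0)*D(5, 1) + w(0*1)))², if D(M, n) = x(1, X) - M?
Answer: 672400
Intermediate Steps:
x(v, o) = (4 + o)²
D(M, n) = 64 - M (D(M, n) = (4 + 4)² - M = 8² - M = 64 - M)
(820 + ((0*0)*D(5, 1) + w(0*1)))² = (820 + ((0*0)*(64 - 1*5) + (0*1)²))² = (820 + (0*(64 - 5) + 0²))² = (820 + (0*59 + 0))² = (820 + (0 + 0))² = (820 + 0)² = 820² = 672400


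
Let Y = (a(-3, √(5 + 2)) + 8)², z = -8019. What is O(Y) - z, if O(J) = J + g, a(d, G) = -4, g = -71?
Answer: 7964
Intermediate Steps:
Y = 16 (Y = (-4 + 8)² = 4² = 16)
O(J) = -71 + J (O(J) = J - 71 = -71 + J)
O(Y) - z = (-71 + 16) - 1*(-8019) = -55 + 8019 = 7964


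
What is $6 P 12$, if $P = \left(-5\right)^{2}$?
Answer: $1800$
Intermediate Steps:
$P = 25$
$6 P 12 = 6 \cdot 25 \cdot 12 = 6 \cdot 300 = 1800$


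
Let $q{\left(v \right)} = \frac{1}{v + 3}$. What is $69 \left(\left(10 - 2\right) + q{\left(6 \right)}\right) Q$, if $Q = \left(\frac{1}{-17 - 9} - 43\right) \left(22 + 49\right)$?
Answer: $- \frac{44464957}{26} \approx -1.7102 \cdot 10^{6}$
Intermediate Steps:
$q{\left(v \right)} = \frac{1}{3 + v}$
$Q = - \frac{79449}{26}$ ($Q = \left(\frac{1}{-26} - 43\right) 71 = \left(- \frac{1}{26} - 43\right) 71 = \left(- \frac{1119}{26}\right) 71 = - \frac{79449}{26} \approx -3055.7$)
$69 \left(\left(10 - 2\right) + q{\left(6 \right)}\right) Q = 69 \left(\left(10 - 2\right) + \frac{1}{3 + 6}\right) \left(- \frac{79449}{26}\right) = 69 \left(8 + \frac{1}{9}\right) \left(- \frac{79449}{26}\right) = 69 \cdot \frac{73}{9} \left(- \frac{79449}{26}\right) = \frac{1679}{3} \left(- \frac{79449}{26}\right) = - \frac{44464957}{26}$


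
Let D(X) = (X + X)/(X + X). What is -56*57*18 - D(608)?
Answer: -57457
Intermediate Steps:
D(X) = 1 (D(X) = (2*X)/((2*X)) = (2*X)*(1/(2*X)) = 1)
-56*57*18 - D(608) = -56*57*18 - 1*1 = -3192*18 - 1 = -57456 - 1 = -57457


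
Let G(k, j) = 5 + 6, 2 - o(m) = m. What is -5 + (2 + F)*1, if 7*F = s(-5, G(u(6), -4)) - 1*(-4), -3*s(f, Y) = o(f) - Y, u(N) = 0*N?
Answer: -47/21 ≈ -2.2381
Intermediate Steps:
u(N) = 0
o(m) = 2 - m
G(k, j) = 11
s(f, Y) = -2/3 + Y/3 + f/3 (s(f, Y) = -((2 - f) - Y)/3 = -(2 - Y - f)/3 = -2/3 + Y/3 + f/3)
F = 16/21 (F = ((-2/3 + (1/3)*11 + (1/3)*(-5)) - 1*(-4))/7 = ((-2/3 + 11/3 - 5/3) + 4)/7 = (4/3 + 4)/7 = (1/7)*(16/3) = 16/21 ≈ 0.76190)
-5 + (2 + F)*1 = -5 + (2 + 16/21)*1 = -5 + (58/21)*1 = -5 + 58/21 = -47/21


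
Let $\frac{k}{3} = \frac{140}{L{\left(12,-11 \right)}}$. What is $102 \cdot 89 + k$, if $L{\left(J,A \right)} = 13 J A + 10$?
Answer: $\frac{7743324}{853} \approx 9077.8$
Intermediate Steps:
$L{\left(J,A \right)} = 10 + 13 A J$ ($L{\left(J,A \right)} = 13 A J + 10 = 10 + 13 A J$)
$k = - \frac{210}{853}$ ($k = 3 \frac{140}{10 + 13 \left(-11\right) 12} = 3 \frac{140}{10 - 1716} = 3 \frac{140}{-1706} = 3 \cdot 140 \left(- \frac{1}{1706}\right) = 3 \left(- \frac{70}{853}\right) = - \frac{210}{853} \approx -0.24619$)
$102 \cdot 89 + k = 102 \cdot 89 - \frac{210}{853} = 9078 - \frac{210}{853} = \frac{7743324}{853}$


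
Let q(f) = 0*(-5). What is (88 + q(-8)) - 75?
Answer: 13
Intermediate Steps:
q(f) = 0
(88 + q(-8)) - 75 = (88 + 0) - 75 = 88 - 75 = 13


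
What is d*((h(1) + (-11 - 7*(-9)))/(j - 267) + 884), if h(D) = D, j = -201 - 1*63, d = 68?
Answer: 31915868/531 ≈ 60105.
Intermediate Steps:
j = -264 (j = -201 - 63 = -264)
d*((h(1) + (-11 - 7*(-9)))/(j - 267) + 884) = 68*((1 + (-11 - 7*(-9)))/(-264 - 267) + 884) = 68*((1 + (-11 + 63))/(-531) + 884) = 68*((1 + 52)*(-1/531) + 884) = 68*(53*(-1/531) + 884) = 68*(-53/531 + 884) = 68*(469351/531) = 31915868/531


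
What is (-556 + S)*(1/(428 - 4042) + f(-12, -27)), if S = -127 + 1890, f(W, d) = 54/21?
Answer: 78509315/25298 ≈ 3103.4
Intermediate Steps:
f(W, d) = 18/7 (f(W, d) = 54*(1/21) = 18/7)
S = 1763
(-556 + S)*(1/(428 - 4042) + f(-12, -27)) = (-556 + 1763)*(1/(428 - 4042) + 18/7) = 1207*(1/(-3614) + 18/7) = 1207*(-1/3614 + 18/7) = 1207*(65045/25298) = 78509315/25298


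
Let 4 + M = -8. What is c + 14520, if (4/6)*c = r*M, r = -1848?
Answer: 47784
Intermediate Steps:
M = -12 (M = -4 - 8 = -12)
c = 33264 (c = 3*(-1848*(-12))/2 = (3/2)*22176 = 33264)
c + 14520 = 33264 + 14520 = 47784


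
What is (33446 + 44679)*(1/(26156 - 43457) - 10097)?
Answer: -13647515468750/17301 ≈ -7.8883e+8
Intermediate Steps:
(33446 + 44679)*(1/(26156 - 43457) - 10097) = 78125*(1/(-17301) - 10097) = 78125*(-1/17301 - 10097) = 78125*(-174688198/17301) = -13647515468750/17301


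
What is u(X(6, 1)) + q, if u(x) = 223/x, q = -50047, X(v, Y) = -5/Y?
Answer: -250458/5 ≈ -50092.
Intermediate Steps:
u(X(6, 1)) + q = 223/((-5/1)) - 50047 = 223/((-5*1)) - 50047 = 223/(-5) - 50047 = 223*(-⅕) - 50047 = -223/5 - 50047 = -250458/5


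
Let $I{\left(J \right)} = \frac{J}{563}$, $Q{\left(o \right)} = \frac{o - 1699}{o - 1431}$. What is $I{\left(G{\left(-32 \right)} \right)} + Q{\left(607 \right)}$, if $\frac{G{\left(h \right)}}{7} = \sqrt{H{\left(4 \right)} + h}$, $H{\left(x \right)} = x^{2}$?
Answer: $\frac{273}{206} + \frac{28 i}{563} \approx 1.3252 + 0.049734 i$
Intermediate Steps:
$G{\left(h \right)} = 7 \sqrt{16 + h}$ ($G{\left(h \right)} = 7 \sqrt{4^{2} + h} = 7 \sqrt{16 + h}$)
$Q{\left(o \right)} = \frac{-1699 + o}{-1431 + o}$
$I{\left(J \right)} = \frac{J}{563}$ ($I{\left(J \right)} = J \frac{1}{563} = \frac{J}{563}$)
$I{\left(G{\left(-32 \right)} \right)} + Q{\left(607 \right)} = \frac{7 \sqrt{16 - 32}}{563} + \frac{-1699 + 607}{-1431 + 607} = \frac{7 \sqrt{-16}}{563} + \frac{1}{-824} \left(-1092\right) = \frac{7 \cdot 4 i}{563} - - \frac{273}{206} = \frac{28 i}{563} + \frac{273}{206} = \frac{273}{206} + \frac{28 i}{563}$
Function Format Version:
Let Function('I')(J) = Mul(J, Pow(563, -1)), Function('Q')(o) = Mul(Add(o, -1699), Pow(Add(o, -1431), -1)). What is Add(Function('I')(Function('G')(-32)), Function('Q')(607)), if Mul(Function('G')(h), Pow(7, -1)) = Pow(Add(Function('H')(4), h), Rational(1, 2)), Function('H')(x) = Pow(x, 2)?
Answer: Add(Rational(273, 206), Mul(Rational(28, 563), I)) ≈ Add(1.3252, Mul(0.049734, I))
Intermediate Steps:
Function('G')(h) = Mul(7, Pow(Add(16, h), Rational(1, 2))) (Function('G')(h) = Mul(7, Pow(Add(Pow(4, 2), h), Rational(1, 2))) = Mul(7, Pow(Add(16, h), Rational(1, 2))))
Function('Q')(o) = Mul(Pow(Add(-1431, o), -1), Add(-1699, o)) (Function('Q')(o) = Mul(Add(-1699, o), Pow(Add(-1431, o), -1)) = Mul(Pow(Add(-1431, o), -1), Add(-1699, o)))
Function('I')(J) = Mul(Rational(1, 563), J) (Function('I')(J) = Mul(J, Rational(1, 563)) = Mul(Rational(1, 563), J))
Add(Function('I')(Function('G')(-32)), Function('Q')(607)) = Add(Mul(Rational(1, 563), Mul(7, Pow(Add(16, -32), Rational(1, 2)))), Mul(Pow(Add(-1431, 607), -1), Add(-1699, 607))) = Add(Mul(Rational(1, 563), Mul(7, Pow(-16, Rational(1, 2)))), Mul(Pow(-824, -1), -1092)) = Add(Mul(Rational(1, 563), Mul(7, Mul(4, I))), Mul(Rational(-1, 824), -1092)) = Add(Mul(Rational(1, 563), Mul(28, I)), Rational(273, 206)) = Add(Mul(Rational(28, 563), I), Rational(273, 206)) = Add(Rational(273, 206), Mul(Rational(28, 563), I))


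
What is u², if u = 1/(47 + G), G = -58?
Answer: 1/121 ≈ 0.0082645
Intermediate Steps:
u = -1/11 (u = 1/(47 - 58) = 1/(-11) = -1/11 ≈ -0.090909)
u² = (-1/11)² = 1/121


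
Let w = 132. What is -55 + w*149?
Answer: 19613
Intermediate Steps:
-55 + w*149 = -55 + 132*149 = -55 + 19668 = 19613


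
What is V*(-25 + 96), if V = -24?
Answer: -1704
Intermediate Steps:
V*(-25 + 96) = -24*(-25 + 96) = -24*71 = -1704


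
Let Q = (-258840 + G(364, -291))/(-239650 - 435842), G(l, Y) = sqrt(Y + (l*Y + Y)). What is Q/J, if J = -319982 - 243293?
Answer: -4314/6341462605 + I*sqrt(11834)/126829252100 ≈ -6.8028e-7 + 8.5772e-10*I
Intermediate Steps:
G(l, Y) = sqrt(2*Y + Y*l) (G(l, Y) = sqrt(Y + (Y*l + Y)) = sqrt(Y + (Y + Y*l)) = sqrt(2*Y + Y*l))
J = -563275
Q = 21570/56291 - I*sqrt(11834)/225164 (Q = (-258840 + sqrt(-291*(2 + 364)))/(-239650 - 435842) = (-258840 + sqrt(-291*366))/(-675492) = (-258840 + sqrt(-106506))*(-1/675492) = (-258840 + 3*I*sqrt(11834))*(-1/675492) = 21570/56291 - I*sqrt(11834)/225164 ≈ 0.38319 - 0.00048313*I)
Q/J = (21570/56291 - I*sqrt(11834)/225164)/(-563275) = (21570/56291 - I*sqrt(11834)/225164)*(-1/563275) = -4314/6341462605 + I*sqrt(11834)/126829252100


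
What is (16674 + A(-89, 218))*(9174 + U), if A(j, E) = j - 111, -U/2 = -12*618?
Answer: 395474844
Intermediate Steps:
U = 14832 (U = -(-24)*618 = -2*(-7416) = 14832)
A(j, E) = -111 + j
(16674 + A(-89, 218))*(9174 + U) = (16674 + (-111 - 89))*(9174 + 14832) = (16674 - 200)*24006 = 16474*24006 = 395474844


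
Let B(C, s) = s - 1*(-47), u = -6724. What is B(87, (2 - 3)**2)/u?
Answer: -12/1681 ≈ -0.0071386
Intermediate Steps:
B(C, s) = 47 + s (B(C, s) = s + 47 = 47 + s)
B(87, (2 - 3)**2)/u = (47 + (2 - 3)**2)/(-6724) = (47 + (-1)**2)*(-1/6724) = (47 + 1)*(-1/6724) = 48*(-1/6724) = -12/1681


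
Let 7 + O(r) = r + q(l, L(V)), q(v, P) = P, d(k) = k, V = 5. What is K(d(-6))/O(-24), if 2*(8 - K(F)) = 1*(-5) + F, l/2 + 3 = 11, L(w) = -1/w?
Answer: -45/104 ≈ -0.43269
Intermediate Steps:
l = 16 (l = -6 + 2*11 = -6 + 22 = 16)
K(F) = 21/2 - F/2 (K(F) = 8 - (1*(-5) + F)/2 = 8 - (-5 + F)/2 = 8 + (5/2 - F/2) = 21/2 - F/2)
O(r) = -36/5 + r (O(r) = -7 + (r - 1/5) = -7 + (-1/5 + r) = -36/5 + r)
K(d(-6))/O(-24) = (21/2 - 1/2*(-6))/(-36/5 - 24) = (21/2 + 3)/(-156/5) = (27/2)*(-5/156) = -45/104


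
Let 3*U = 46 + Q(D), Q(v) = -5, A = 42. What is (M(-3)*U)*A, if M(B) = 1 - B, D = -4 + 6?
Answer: 2296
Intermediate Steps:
D = 2
U = 41/3 (U = (46 - 5)/3 = (⅓)*41 = 41/3 ≈ 13.667)
(M(-3)*U)*A = ((1 - 1*(-3))*(41/3))*42 = ((1 + 3)*(41/3))*42 = (4*(41/3))*42 = (164/3)*42 = 2296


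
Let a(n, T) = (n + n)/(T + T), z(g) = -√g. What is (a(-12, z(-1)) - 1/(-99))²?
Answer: (1 - 1188*I)²/9801 ≈ -144.0 - 0.24242*I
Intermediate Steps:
a(n, T) = n/T (a(n, T) = (2*n)/((2*T)) = (2*n)*(1/(2*T)) = n/T)
(a(-12, z(-1)) - 1/(-99))² = (-12*I - 1/(-99))² = (-12*I - 1*(-1/99))² = (-12*I + 1/99)² = (1/99 - 12*I)²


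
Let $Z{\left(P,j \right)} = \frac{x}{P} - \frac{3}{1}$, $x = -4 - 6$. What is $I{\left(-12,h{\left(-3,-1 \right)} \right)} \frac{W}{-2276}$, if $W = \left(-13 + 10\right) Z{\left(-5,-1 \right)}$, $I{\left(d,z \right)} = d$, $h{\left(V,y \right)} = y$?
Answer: $\frac{9}{569} \approx 0.015817$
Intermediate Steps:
$x = -10$ ($x = -4 - 6 = -10$)
$Z{\left(P,j \right)} = -3 - \frac{10}{P}$ ($Z{\left(P,j \right)} = - \frac{10}{P} - \frac{3}{1} = - \frac{10}{P} - 3 = -3 - \frac{10}{P}$)
$W = 3$ ($W = \left(-13 + 10\right) \left(-3 - \frac{10}{-5}\right) = - 3 \left(-3 - -2\right) = - 3 \left(-3 + 2\right) = \left(-3\right) \left(-1\right) = 3$)
$I{\left(-12,h{\left(-3,-1 \right)} \right)} \frac{W}{-2276} = - 12 \frac{3}{-2276} = - 12 \cdot 3 \left(- \frac{1}{2276}\right) = \left(-12\right) \left(- \frac{3}{2276}\right) = \frac{9}{569}$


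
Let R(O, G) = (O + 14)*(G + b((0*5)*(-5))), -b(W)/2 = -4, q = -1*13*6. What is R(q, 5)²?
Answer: 692224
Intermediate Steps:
q = -78 (q = -13*6 = -78)
b(W) = 8 (b(W) = -2*(-4) = 8)
R(O, G) = (8 + G)*(14 + O) (R(O, G) = (O + 14)*(G + 8) = (14 + O)*(8 + G) = (8 + G)*(14 + O))
R(q, 5)² = (112 + 8*(-78) + 14*5 + 5*(-78))² = (112 - 624 + 70 - 390)² = (-832)² = 692224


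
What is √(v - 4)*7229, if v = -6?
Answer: 7229*I*√10 ≈ 22860.0*I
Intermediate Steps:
√(v - 4)*7229 = √(-6 - 4)*7229 = √(-10)*7229 = (I*√10)*7229 = 7229*I*√10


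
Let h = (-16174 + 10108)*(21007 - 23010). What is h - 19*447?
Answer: 12141705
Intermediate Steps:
h = 12150198 (h = -6066*(-2003) = 12150198)
h - 19*447 = 12150198 - 19*447 = 12150198 - 1*8493 = 12150198 - 8493 = 12141705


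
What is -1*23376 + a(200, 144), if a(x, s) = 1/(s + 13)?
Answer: -3670031/157 ≈ -23376.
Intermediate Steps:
a(x, s) = 1/(13 + s)
-1*23376 + a(200, 144) = -1*23376 + 1/(13 + 144) = -23376 + 1/157 = -3670031/157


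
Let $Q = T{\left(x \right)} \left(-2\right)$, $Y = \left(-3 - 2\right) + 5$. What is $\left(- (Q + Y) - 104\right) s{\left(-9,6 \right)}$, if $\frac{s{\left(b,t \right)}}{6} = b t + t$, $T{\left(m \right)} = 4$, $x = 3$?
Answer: $27648$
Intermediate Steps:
$Y = 0$ ($Y = -5 + 5 = 0$)
$Q = -8$ ($Q = 4 \left(-2\right) = -8$)
$s{\left(b,t \right)} = 6 t + 6 b t$ ($s{\left(b,t \right)} = 6 \left(b t + t\right) = 6 \left(t + b t\right) = 6 t + 6 b t$)
$\left(- (Q + Y) - 104\right) s{\left(-9,6 \right)} = \left(- (-8 + 0) - 104\right) 6 \cdot 6 \left(1 - 9\right) = \left(\left(-1\right) \left(-8\right) - 104\right) 6 \cdot 6 \left(-8\right) = \left(8 - 104\right) \left(-288\right) = \left(-96\right) \left(-288\right) = 27648$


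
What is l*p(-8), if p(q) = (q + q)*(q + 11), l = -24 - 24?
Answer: 2304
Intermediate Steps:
l = -48
p(q) = 2*q*(11 + q) (p(q) = (2*q)*(11 + q) = 2*q*(11 + q))
l*p(-8) = -96*(-8)*(11 - 8) = -96*(-8)*3 = -48*(-48) = 2304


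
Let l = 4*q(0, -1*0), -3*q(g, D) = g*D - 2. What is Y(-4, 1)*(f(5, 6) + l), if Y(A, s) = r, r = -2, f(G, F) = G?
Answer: -46/3 ≈ -15.333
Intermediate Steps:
Y(A, s) = -2
q(g, D) = ⅔ - D*g/3 (q(g, D) = -(g*D - 2)/3 = -(D*g - 2)/3 = -(-2 + D*g)/3 = ⅔ - D*g/3)
l = 8/3 (l = 4*(⅔ - ⅓*(-1*0)*0) = 4*(⅔ - ⅓*0*0) = 4*(⅔ + 0) = 4*(⅔) = 8/3 ≈ 2.6667)
Y(-4, 1)*(f(5, 6) + l) = -2*(5 + 8/3) = -2*23/3 = -46/3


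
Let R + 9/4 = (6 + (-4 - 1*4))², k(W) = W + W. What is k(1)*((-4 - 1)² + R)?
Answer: 107/2 ≈ 53.500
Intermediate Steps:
k(W) = 2*W
R = 7/4 (R = -9/4 + (6 + (-4 - 1*4))² = -9/4 + (6 + (-4 - 4))² = -9/4 + (6 - 8)² = -9/4 + (-2)² = -9/4 + 4 = 7/4 ≈ 1.7500)
k(1)*((-4 - 1)² + R) = (2*1)*((-4 - 1)² + 7/4) = 2*((-5)² + 7/4) = 2*(25 + 7/4) = 2*(107/4) = 107/2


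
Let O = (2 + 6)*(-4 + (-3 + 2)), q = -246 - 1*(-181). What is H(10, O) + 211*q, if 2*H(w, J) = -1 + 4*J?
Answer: -27591/2 ≈ -13796.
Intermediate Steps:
q = -65 (q = -246 + 181 = -65)
O = -40 (O = 8*(-4 - 1) = 8*(-5) = -40)
H(w, J) = -½ + 2*J (H(w, J) = (-1 + 4*J)/2 = -½ + 2*J)
H(10, O) + 211*q = (-½ + 2*(-40)) + 211*(-65) = (-½ - 80) - 13715 = -161/2 - 13715 = -27591/2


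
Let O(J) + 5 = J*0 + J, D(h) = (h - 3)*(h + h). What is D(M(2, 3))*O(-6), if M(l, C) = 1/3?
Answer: 176/9 ≈ 19.556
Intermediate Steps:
M(l, C) = ⅓
D(h) = 2*h*(-3 + h) (D(h) = (-3 + h)*(2*h) = 2*h*(-3 + h))
O(J) = -5 + J (O(J) = -5 + (J*0 + J) = -5 + (0 + J) = -5 + J)
D(M(2, 3))*O(-6) = (2*(⅓)*(-3 + ⅓))*(-5 - 6) = (2*(⅓)*(-8/3))*(-11) = -16/9*(-11) = 176/9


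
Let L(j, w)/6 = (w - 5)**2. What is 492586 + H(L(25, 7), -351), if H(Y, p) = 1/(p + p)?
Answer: 345795371/702 ≈ 4.9259e+5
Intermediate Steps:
L(j, w) = 6*(-5 + w)**2 (L(j, w) = 6*(w - 5)**2 = 6*(-5 + w)**2)
H(Y, p) = 1/(2*p)
492586 + H(L(25, 7), -351) = 492586 + (1/2)/(-351) = 492586 + (1/2)*(-1/351) = 492586 - 1/702 = 345795371/702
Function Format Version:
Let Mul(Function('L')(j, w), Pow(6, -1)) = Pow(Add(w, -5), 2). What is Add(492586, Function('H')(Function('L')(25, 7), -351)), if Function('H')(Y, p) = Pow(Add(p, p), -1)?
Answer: Rational(345795371, 702) ≈ 4.9259e+5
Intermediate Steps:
Function('L')(j, w) = Mul(6, Pow(Add(-5, w), 2)) (Function('L')(j, w) = Mul(6, Pow(Add(w, -5), 2)) = Mul(6, Pow(Add(-5, w), 2)))
Function('H')(Y, p) = Mul(Rational(1, 2), Pow(p, -1)) (Function('H')(Y, p) = Pow(Mul(2, p), -1) = Mul(Rational(1, 2), Pow(p, -1)))
Add(492586, Function('H')(Function('L')(25, 7), -351)) = Add(492586, Mul(Rational(1, 2), Pow(-351, -1))) = Add(492586, Mul(Rational(1, 2), Rational(-1, 351))) = Add(492586, Rational(-1, 702)) = Rational(345795371, 702)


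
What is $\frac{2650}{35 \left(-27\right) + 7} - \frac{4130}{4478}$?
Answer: $- \frac{3935160}{1050091} \approx -3.7474$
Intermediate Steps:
$\frac{2650}{35 \left(-27\right) + 7} - \frac{4130}{4478} = \frac{2650}{-945 + 7} - \frac{2065}{2239} = \frac{2650}{-938} - \frac{2065}{2239} = 2650 \left(- \frac{1}{938}\right) - \frac{2065}{2239} = - \frac{1325}{469} - \frac{2065}{2239} = - \frac{3935160}{1050091}$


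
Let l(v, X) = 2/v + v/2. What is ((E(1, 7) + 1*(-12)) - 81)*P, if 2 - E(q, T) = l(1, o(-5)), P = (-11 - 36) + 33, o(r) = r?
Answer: 1309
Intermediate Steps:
P = -14 (P = -47 + 33 = -14)
l(v, X) = v/2 + 2/v (l(v, X) = 2/v + v*(½) = 2/v + v/2 = v/2 + 2/v)
E(q, T) = -½ (E(q, T) = 2 - ((½)*1 + 2/1) = 2 - (½ + 2*1) = 2 - (½ + 2) = 2 - 1*5/2 = 2 - 5/2 = -½)
((E(1, 7) + 1*(-12)) - 81)*P = ((-½ + 1*(-12)) - 81)*(-14) = ((-½ - 12) - 81)*(-14) = (-25/2 - 81)*(-14) = -187/2*(-14) = 1309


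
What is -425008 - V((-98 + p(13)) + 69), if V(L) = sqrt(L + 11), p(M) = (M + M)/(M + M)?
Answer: -425008 - I*sqrt(17) ≈ -4.2501e+5 - 4.1231*I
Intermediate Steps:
p(M) = 1 (p(M) = (2*M)/((2*M)) = (2*M)*(1/(2*M)) = 1)
V(L) = sqrt(11 + L)
-425008 - V((-98 + p(13)) + 69) = -425008 - sqrt(11 + ((-98 + 1) + 69)) = -425008 - sqrt(11 + (-97 + 69)) = -425008 - sqrt(11 - 28) = -425008 - sqrt(-17) = -425008 - I*sqrt(17)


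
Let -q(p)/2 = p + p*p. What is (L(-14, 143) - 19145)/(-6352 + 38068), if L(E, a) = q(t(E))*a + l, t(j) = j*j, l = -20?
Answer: -1229133/3524 ≈ -348.79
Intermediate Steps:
t(j) = j²
q(p) = -2*p - 2*p² (q(p) = -2*(p + p*p) = -2*(p + p²) = -2*p - 2*p²)
L(E, a) = -20 - 2*a*E²*(1 + E²) (L(E, a) = (-2*E²*(1 + E²))*a - 20 = -2*a*E²*(1 + E²) - 20 = -20 - 2*a*E²*(1 + E²))
(L(-14, 143) - 19145)/(-6352 + 38068) = ((-20 - 2*143*(-14)²*(1 + (-14)²)) - 19145)/(-6352 + 38068) = ((-20 - 2*143*196*(1 + 196)) - 19145)/31716 = ((-20 - 2*143*196*197) - 19145)*(1/31716) = ((-20 - 11043032) - 19145)*(1/31716) = (-11043052 - 19145)*(1/31716) = -11062197*1/31716 = -1229133/3524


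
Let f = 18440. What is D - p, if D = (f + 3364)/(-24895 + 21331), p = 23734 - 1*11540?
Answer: -3623435/297 ≈ -12200.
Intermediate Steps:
p = 12194 (p = 23734 - 11540 = 12194)
D = -1817/297 (D = (18440 + 3364)/(-24895 + 21331) = 21804/(-3564) = 21804*(-1/3564) = -1817/297 ≈ -6.1178)
D - p = -1817/297 - 1*12194 = -1817/297 - 12194 = -3623435/297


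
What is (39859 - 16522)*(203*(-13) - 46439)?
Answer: -1145333286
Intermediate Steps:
(39859 - 16522)*(203*(-13) - 46439) = 23337*(-2639 - 46439) = 23337*(-49078) = -1145333286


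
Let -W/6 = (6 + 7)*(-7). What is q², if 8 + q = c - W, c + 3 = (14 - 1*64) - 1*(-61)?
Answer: 298116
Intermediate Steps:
W = 546 (W = -6*(6 + 7)*(-7) = -78*(-7) = -6*(-91) = 546)
c = 8 (c = -3 + ((14 - 1*64) - 1*(-61)) = -3 + ((14 - 64) + 61) = -3 + (-50 + 61) = -3 + 11 = 8)
q = -546 (q = -8 + (8 - 1*546) = -8 + (8 - 546) = -8 - 538 = -546)
q² = (-546)² = 298116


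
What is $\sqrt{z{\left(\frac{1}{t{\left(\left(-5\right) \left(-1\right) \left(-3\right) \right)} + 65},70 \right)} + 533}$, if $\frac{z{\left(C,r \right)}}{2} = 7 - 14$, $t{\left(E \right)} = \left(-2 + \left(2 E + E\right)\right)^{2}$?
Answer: $\sqrt{519} \approx 22.782$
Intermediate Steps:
$t{\left(E \right)} = \left(-2 + 3 E\right)^{2}$
$z{\left(C,r \right)} = -14$ ($z{\left(C,r \right)} = 2 \left(7 - 14\right) = 2 \left(-7\right) = -14$)
$\sqrt{z{\left(\frac{1}{t{\left(\left(-5\right) \left(-1\right) \left(-3\right) \right)} + 65},70 \right)} + 533} = \sqrt{-14 + 533} = \sqrt{519}$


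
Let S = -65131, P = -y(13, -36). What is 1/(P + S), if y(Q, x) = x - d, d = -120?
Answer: -1/65215 ≈ -1.5334e-5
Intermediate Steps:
y(Q, x) = 120 + x (y(Q, x) = x - 1*(-120) = x + 120 = 120 + x)
P = -84 (P = -(120 - 36) = -1*84 = -84)
1/(P + S) = 1/(-84 - 65131) = 1/(-65215) = -1/65215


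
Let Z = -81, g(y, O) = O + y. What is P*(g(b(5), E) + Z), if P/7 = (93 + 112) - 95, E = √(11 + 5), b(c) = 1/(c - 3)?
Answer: -58905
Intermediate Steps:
b(c) = 1/(-3 + c)
E = 4 (E = √16 = 4)
P = 770 (P = 7*((93 + 112) - 95) = 7*(205 - 95) = 7*110 = 770)
P*(g(b(5), E) + Z) = 770*((4 + 1/(-3 + 5)) - 81) = 770*((4 + 1/2) - 81) = 770*((4 + ½) - 81) = 770*(9/2 - 81) = 770*(-153/2) = -58905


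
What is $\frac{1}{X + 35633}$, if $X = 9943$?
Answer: $\frac{1}{45576} \approx 2.1941 \cdot 10^{-5}$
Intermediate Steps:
$\frac{1}{X + 35633} = \frac{1}{9943 + 35633} = \frac{1}{45576}$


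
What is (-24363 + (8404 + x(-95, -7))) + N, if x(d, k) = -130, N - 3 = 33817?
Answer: 17731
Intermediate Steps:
N = 33820 (N = 3 + 33817 = 33820)
(-24363 + (8404 + x(-95, -7))) + N = (-24363 + (8404 - 130)) + 33820 = (-24363 + 8274) + 33820 = -16089 + 33820 = 17731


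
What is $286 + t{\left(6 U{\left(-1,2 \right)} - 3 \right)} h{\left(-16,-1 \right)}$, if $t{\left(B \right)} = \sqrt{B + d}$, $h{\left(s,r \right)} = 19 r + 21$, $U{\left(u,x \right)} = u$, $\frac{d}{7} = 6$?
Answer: $286 + 2 \sqrt{33} \approx 297.49$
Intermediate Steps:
$d = 42$ ($d = 7 \cdot 6 = 42$)
$h{\left(s,r \right)} = 21 + 19 r$
$t{\left(B \right)} = \sqrt{42 + B}$ ($t{\left(B \right)} = \sqrt{B + 42} = \sqrt{42 + B}$)
$286 + t{\left(6 U{\left(-1,2 \right)} - 3 \right)} h{\left(-16,-1 \right)} = 286 + \sqrt{42 + \left(6 \left(-1\right) - 3\right)} \left(21 + 19 \left(-1\right)\right) = 286 + \sqrt{42 - 9} \left(21 - 19\right) = 286 + \sqrt{42 - 9} \cdot 2 = 286 + \sqrt{33} \cdot 2 = 286 + 2 \sqrt{33}$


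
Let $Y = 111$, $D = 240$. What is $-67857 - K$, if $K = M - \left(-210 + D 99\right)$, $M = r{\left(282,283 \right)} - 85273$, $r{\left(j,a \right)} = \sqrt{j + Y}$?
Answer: $40966 - \sqrt{393} \approx 40946.0$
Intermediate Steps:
$r{\left(j,a \right)} = \sqrt{111 + j}$ ($r{\left(j,a \right)} = \sqrt{j + 111} = \sqrt{111 + j}$)
$M = -85273 + \sqrt{393}$ ($M = \sqrt{111 + 282} - 85273 = \sqrt{393} - 85273 = -85273 + \sqrt{393} \approx -85253.0$)
$K = -108823 + \sqrt{393}$ ($K = \left(-85273 + \sqrt{393}\right) - \left(-210 + 240 \cdot 99\right) = \left(-85273 + \sqrt{393}\right) - \left(-210 + 23760\right) = \left(-85273 + \sqrt{393}\right) - 23550 = -108823 + \sqrt{393} \approx -1.088 \cdot 10^{5}$)
$-67857 - K = -67857 - \left(-108823 + \sqrt{393}\right) = -67857 + \left(108823 - \sqrt{393}\right) = 40966 - \sqrt{393}$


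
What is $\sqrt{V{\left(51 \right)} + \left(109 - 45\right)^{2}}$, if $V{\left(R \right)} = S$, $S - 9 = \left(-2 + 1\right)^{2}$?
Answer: $\sqrt{4106} \approx 64.078$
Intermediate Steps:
$S = 10$ ($S = 9 + \left(-2 + 1\right)^{2} = 9 + \left(-1\right)^{2} = 9 + 1 = 10$)
$V{\left(R \right)} = 10$
$\sqrt{V{\left(51 \right)} + \left(109 - 45\right)^{2}} = \sqrt{10 + \left(109 - 45\right)^{2}} = \sqrt{10 + 64^{2}} = \sqrt{10 + 4096} = \sqrt{4106}$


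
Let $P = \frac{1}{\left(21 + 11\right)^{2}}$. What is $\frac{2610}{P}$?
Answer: $2672640$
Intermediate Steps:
$P = \frac{1}{1024}$ ($P = \frac{1}{32^{2}} = \frac{1}{1024} \approx 0.00097656$)
$\frac{2610}{P} = 2610 \frac{1}{\frac{1}{1024}} = 2610 \cdot 1024 = 2672640$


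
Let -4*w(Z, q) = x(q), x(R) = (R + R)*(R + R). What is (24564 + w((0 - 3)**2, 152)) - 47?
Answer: 1413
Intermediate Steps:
x(R) = 4*R**2 (x(R) = (2*R)*(2*R) = 4*R**2)
w(Z, q) = -q**2
(24564 + w((0 - 3)**2, 152)) - 47 = (24564 - 1*152**2) - 47 = (24564 - 1*23104) - 47 = (24564 - 23104) - 47 = 1460 - 47 = 1413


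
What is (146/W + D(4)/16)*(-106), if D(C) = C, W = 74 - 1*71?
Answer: -31111/6 ≈ -5185.2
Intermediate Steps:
W = 3 (W = 74 - 71 = 3)
(146/W + D(4)/16)*(-106) = (146/3 + 4/16)*(-106) = (146*(⅓) + 4*(1/16))*(-106) = (146/3 + ¼)*(-106) = (587/12)*(-106) = -31111/6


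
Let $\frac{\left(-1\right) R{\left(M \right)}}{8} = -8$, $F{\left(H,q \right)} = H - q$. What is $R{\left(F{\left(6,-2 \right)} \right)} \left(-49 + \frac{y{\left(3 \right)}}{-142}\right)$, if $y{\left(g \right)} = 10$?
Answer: $- \frac{222976}{71} \approx -3140.5$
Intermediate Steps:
$R{\left(M \right)} = 64$ ($R{\left(M \right)} = \left(-8\right) \left(-8\right) = 64$)
$R{\left(F{\left(6,-2 \right)} \right)} \left(-49 + \frac{y{\left(3 \right)}}{-142}\right) = 64 \left(-49 + \frac{10}{-142}\right) = 64 \left(-49 + 10 \left(- \frac{1}{142}\right)\right) = 64 \left(-49 - \frac{5}{71}\right) = 64 \left(- \frac{3484}{71}\right) = - \frac{222976}{71}$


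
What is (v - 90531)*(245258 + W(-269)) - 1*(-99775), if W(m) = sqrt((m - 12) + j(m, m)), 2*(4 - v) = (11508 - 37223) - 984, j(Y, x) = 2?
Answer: -18928299520 - 463065*I*sqrt(31)/2 ≈ -1.8928e+10 - 1.2891e+6*I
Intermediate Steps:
v = 26707/2 (v = 4 - ((11508 - 37223) - 984)/2 = 4 - (-25715 - 984)/2 = 4 - 1/2*(-26699) = 4 + 26699/2 = 26707/2 ≈ 13354.)
W(m) = sqrt(-10 + m) (W(m) = sqrt((m - 12) + 2) = sqrt((-12 + m) + 2) = sqrt(-10 + m))
(v - 90531)*(245258 + W(-269)) - 1*(-99775) = (26707/2 - 90531)*(245258 + sqrt(-10 - 269)) - 1*(-99775) = -154355*(245258 + sqrt(-279))/2 + 99775 = -154355*(245258 + 3*I*sqrt(31))/2 + 99775 = (-18928399295 - 463065*I*sqrt(31)/2) + 99775 = -18928299520 - 463065*I*sqrt(31)/2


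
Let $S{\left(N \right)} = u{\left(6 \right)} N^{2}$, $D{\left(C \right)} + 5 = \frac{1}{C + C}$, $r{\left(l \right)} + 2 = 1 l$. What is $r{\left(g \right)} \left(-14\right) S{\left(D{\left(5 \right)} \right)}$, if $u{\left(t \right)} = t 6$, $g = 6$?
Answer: $- \frac{1210104}{25} \approx -48404.0$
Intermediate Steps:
$r{\left(l \right)} = -2 + l$ ($r{\left(l \right)} = -2 + 1 l = -2 + l$)
$u{\left(t \right)} = 6 t$
$D{\left(C \right)} = -5 + \frac{1}{2 C}$ ($D{\left(C \right)} = -5 + \frac{1}{C + C} = -5 + \frac{1}{2 C}$)
$S{\left(N \right)} = 36 N^{2}$ ($S{\left(N \right)} = 6 \cdot 6 N^{2} = 36 N^{2}$)
$r{\left(g \right)} \left(-14\right) S{\left(D{\left(5 \right)} \right)} = \left(-2 + 6\right) \left(-14\right) 36 \left(-5 + \frac{1}{2 \cdot 5}\right)^{2} = 4 \left(-14\right) 36 \left(-5 + \frac{1}{2} \cdot \frac{1}{5}\right)^{2} = - 56 \cdot 36 \left(-5 + \frac{1}{10}\right)^{2} = - 56 \cdot 36 \left(- \frac{49}{10}\right)^{2} = - 56 \cdot 36 \cdot \frac{2401}{100} = \left(-56\right) \frac{21609}{25} = - \frac{1210104}{25}$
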